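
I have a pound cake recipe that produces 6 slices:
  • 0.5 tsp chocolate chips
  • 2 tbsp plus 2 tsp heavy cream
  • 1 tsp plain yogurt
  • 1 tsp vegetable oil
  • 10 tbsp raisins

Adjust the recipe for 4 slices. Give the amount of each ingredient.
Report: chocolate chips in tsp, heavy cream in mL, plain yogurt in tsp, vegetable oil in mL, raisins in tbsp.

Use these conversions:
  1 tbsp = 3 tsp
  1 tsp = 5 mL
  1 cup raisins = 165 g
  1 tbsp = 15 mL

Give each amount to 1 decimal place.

chocolate chips: 0.3 tsp; heavy cream: 26.7 mL; plain yogurt: 0.7 tsp; vegetable oil: 3.3 mL; raisins: 6.7 tbsp

Scaling factor: 4/6 = 2/3.
chocolate chips: 0.5 tsp × 2/3 ≈ 0.3 tsp
heavy cream: (2 tbsp + 2 tsp = 8/3 tbsp) × 2/3 × 15 mL/tbsp ≈ 26.7 mL
plain yogurt: 1 tsp × 2/3 ≈ 0.7 tsp
vegetable oil: 1 tsp × 2/3 × 5 mL/tsp ≈ 3.3 mL
raisins: 10 tbsp × 2/3 ≈ 6.7 tbsp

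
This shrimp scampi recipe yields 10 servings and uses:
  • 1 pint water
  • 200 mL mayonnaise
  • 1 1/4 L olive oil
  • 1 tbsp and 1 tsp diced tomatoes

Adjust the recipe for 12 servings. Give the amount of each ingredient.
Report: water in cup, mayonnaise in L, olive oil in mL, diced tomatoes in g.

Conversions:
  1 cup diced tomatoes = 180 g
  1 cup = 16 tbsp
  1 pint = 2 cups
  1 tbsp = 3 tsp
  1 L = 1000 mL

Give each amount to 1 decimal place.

water: 2.4 cup; mayonnaise: 0.2 L; olive oil: 1500.0 mL; diced tomatoes: 18.0 g

Scaling factor: 12/10 = 6/5 = 1.2.
water: 1 pint × 6/5 × 2 cup/pint = 2.4 cup
mayonnaise: 200 mL × 6/5 ÷ 1000 mL/L ≈ 0.2 L
olive oil: 1.25 L × 6/5 × 1000 mL/L = 1500.0 mL
diced tomatoes: (1 tbsp + 1 tsp = 4/3 tbsp) × 6/5 ÷ 16 tbsp/cup × 180 g/cup = 18.0 g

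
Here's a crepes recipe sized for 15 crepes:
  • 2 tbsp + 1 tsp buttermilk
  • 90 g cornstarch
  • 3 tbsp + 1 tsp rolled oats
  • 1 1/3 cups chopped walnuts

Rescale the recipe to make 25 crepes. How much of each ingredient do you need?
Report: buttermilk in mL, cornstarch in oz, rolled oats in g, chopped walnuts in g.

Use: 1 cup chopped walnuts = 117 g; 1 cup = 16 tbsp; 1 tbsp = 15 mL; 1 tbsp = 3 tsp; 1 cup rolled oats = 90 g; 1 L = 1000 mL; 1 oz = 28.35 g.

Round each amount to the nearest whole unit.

Scaling factor: 25/15 = 5/3.
buttermilk: (2 tbsp + 1 tsp = 7/3 tbsp) × 5/3 × 15 mL/tbsp ≈ 58 mL
cornstarch: 90 g × 5/3 ÷ 28.35 g/oz ≈ 5 oz
rolled oats: (3 tbsp + 1 tsp = 10/3 tbsp) × 5/3 ÷ 16 tbsp/cup × 90 g/cup ≈ 31 g
chopped walnuts: 4/3 cup × 5/3 × 117 g/cup = 260 g

buttermilk: 58 mL; cornstarch: 5 oz; rolled oats: 31 g; chopped walnuts: 260 g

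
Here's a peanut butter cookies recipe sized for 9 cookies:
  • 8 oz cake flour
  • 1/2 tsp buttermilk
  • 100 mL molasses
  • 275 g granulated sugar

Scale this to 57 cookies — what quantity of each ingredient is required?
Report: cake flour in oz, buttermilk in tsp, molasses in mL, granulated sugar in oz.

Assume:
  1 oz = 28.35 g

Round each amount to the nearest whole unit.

cake flour: 51 oz; buttermilk: 3 tsp; molasses: 633 mL; granulated sugar: 61 oz

Scaling factor: 57/9 = 19/3.
cake flour: 8 oz × 19/3 ≈ 51 oz
buttermilk: 0.5 tsp × 19/3 ≈ 3 tsp
molasses: 100 mL × 19/3 ≈ 633 mL
granulated sugar: 275 g × 19/3 ÷ 28.35 g/oz ≈ 61 oz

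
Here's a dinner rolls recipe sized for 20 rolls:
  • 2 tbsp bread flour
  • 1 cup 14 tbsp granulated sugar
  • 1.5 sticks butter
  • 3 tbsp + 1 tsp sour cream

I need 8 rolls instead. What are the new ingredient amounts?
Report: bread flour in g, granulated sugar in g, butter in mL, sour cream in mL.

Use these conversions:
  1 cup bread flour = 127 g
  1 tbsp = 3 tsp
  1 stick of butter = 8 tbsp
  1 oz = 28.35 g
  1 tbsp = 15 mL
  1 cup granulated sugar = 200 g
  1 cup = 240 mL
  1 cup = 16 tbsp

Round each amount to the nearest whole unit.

bread flour: 6 g; granulated sugar: 150 g; butter: 72 mL; sour cream: 20 mL

Scaling factor: 8/20 = 2/5 = 0.4.
bread flour: 2 tbsp × 2/5 ÷ 16 tbsp/cup × 127 g/cup ≈ 6 g
granulated sugar: (1 cup + 14 tbsp = 1.875 cup) × 2/5 × 200 g/cup = 150 g
butter: 1.5 stick × 2/5 × 8 tbsp/stick × 15 mL/tbsp = 72 mL
sour cream: (3 tbsp + 1 tsp = 10/3 tbsp) × 2/5 × 15 mL/tbsp = 20 mL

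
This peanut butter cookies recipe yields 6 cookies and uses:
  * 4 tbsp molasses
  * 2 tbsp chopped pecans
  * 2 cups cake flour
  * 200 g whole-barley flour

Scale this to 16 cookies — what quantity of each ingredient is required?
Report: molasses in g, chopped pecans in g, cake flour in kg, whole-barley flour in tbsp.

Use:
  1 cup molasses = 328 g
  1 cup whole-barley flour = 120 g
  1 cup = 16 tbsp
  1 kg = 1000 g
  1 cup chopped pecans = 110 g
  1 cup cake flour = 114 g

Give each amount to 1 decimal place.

Scaling factor: 16/6 = 8/3.
molasses: 4 tbsp × 8/3 ÷ 16 tbsp/cup × 328 g/cup ≈ 218.7 g
chopped pecans: 2 tbsp × 8/3 ÷ 16 tbsp/cup × 110 g/cup ≈ 36.7 g
cake flour: 2 cup × 8/3 × 114 g/cup ÷ 1000 g/kg ≈ 0.6 kg
whole-barley flour: 200 g × 8/3 ÷ 120 g/cup × 16 tbsp/cup ≈ 71.1 tbsp

molasses: 218.7 g; chopped pecans: 36.7 g; cake flour: 0.6 kg; whole-barley flour: 71.1 tbsp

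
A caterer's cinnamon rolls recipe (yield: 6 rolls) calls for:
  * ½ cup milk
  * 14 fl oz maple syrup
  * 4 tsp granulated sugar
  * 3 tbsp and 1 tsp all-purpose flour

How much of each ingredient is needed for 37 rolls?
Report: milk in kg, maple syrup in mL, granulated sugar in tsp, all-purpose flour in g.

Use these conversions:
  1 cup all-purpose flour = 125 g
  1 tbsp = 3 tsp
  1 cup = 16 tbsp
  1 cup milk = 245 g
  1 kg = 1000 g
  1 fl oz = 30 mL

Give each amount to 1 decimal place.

milk: 0.8 kg; maple syrup: 2590.0 mL; granulated sugar: 24.7 tsp; all-purpose flour: 160.6 g

Scaling factor: 37/6.
milk: 0.5 cup × 37/6 × 245 g/cup ÷ 1000 g/kg ≈ 0.8 kg
maple syrup: 14 fl oz × 37/6 × 30 mL/fl oz = 2590.0 mL
granulated sugar: 4 tsp × 37/6 ≈ 24.7 tsp
all-purpose flour: (3 tbsp + 1 tsp = 10/3 tbsp) × 37/6 ÷ 16 tbsp/cup × 125 g/cup ≈ 160.6 g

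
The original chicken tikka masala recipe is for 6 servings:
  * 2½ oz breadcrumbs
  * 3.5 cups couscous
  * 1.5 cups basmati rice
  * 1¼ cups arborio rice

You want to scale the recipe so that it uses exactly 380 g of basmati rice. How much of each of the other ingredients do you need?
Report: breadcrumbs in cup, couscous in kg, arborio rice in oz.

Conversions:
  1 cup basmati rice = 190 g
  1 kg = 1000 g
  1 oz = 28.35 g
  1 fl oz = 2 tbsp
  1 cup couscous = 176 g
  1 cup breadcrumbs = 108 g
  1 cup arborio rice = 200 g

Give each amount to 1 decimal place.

breadcrumbs: 0.9 cup; couscous: 0.8 kg; arborio rice: 11.8 oz

The original recipe has 285 g of basmati rice, so the scaling factor is 380 ÷ 285 = 4/3.
breadcrumbs: 2.5 oz × 4/3 × 28.35 g/oz ÷ 108 g/cup ≈ 0.9 cup
couscous: 3.5 cup × 4/3 × 176 g/cup ÷ 1000 g/kg ≈ 0.8 kg
arborio rice: 1.25 cup × 4/3 × 200 g/cup ÷ 28.35 g/oz ≈ 11.8 oz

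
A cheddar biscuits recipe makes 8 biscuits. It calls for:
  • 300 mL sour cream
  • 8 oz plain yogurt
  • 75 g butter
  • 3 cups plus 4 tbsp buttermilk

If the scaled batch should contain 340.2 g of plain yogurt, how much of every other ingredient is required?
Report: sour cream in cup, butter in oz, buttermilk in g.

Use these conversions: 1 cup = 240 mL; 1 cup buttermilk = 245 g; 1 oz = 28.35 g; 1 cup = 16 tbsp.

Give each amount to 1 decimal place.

The original recipe has 226.8 g of plain yogurt, so the scaling factor is 340.2 ÷ 226.8 = 3/2 = 1.5.
sour cream: 300 mL × 3/2 ÷ 240 mL/cup ≈ 1.9 cup
butter: 75 g × 3/2 ÷ 28.35 g/oz ≈ 4.0 oz
buttermilk: (3 cup + 4 tbsp = 3.25 cup) × 3/2 × 245 g/cup ≈ 1194.4 g

sour cream: 1.9 cup; butter: 4.0 oz; buttermilk: 1194.4 g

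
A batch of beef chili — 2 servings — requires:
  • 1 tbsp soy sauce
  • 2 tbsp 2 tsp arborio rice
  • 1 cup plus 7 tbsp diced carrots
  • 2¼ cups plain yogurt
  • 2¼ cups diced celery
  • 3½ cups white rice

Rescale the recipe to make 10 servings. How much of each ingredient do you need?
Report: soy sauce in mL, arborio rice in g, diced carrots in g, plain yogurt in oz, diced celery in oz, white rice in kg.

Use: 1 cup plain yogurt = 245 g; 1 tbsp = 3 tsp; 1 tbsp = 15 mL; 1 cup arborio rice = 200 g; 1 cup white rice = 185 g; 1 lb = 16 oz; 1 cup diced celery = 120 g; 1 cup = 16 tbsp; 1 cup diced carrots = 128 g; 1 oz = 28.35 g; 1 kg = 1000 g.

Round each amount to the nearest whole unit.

Scaling factor: 10/2 = 5.
soy sauce: 1 tbsp × 5 × 15 mL/tbsp = 75 mL
arborio rice: (2 tbsp + 2 tsp = 8/3 tbsp) × 5 ÷ 16 tbsp/cup × 200 g/cup ≈ 167 g
diced carrots: (1 cup + 7 tbsp = 1.4375 cup) × 5 × 128 g/cup = 920 g
plain yogurt: 2.25 cup × 5 × 245 g/cup ÷ 28.35 g/oz ≈ 97 oz
diced celery: 2.25 cup × 5 × 120 g/cup ÷ 28.35 g/oz ≈ 48 oz
white rice: 3.5 cup × 5 × 185 g/cup ÷ 1000 g/kg ≈ 3 kg

soy sauce: 75 mL; arborio rice: 167 g; diced carrots: 920 g; plain yogurt: 97 oz; diced celery: 48 oz; white rice: 3 kg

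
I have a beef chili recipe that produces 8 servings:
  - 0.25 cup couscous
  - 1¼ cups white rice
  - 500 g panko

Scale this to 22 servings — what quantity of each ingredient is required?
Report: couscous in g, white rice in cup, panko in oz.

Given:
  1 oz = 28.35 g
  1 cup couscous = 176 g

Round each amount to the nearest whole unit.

couscous: 121 g; white rice: 3 cup; panko: 49 oz

Scaling factor: 22/8 = 11/4 = 2.75.
couscous: 0.25 cup × 11/4 × 176 g/cup = 121 g
white rice: 1.25 cup × 11/4 ≈ 3 cup
panko: 500 g × 11/4 ÷ 28.35 g/oz ≈ 49 oz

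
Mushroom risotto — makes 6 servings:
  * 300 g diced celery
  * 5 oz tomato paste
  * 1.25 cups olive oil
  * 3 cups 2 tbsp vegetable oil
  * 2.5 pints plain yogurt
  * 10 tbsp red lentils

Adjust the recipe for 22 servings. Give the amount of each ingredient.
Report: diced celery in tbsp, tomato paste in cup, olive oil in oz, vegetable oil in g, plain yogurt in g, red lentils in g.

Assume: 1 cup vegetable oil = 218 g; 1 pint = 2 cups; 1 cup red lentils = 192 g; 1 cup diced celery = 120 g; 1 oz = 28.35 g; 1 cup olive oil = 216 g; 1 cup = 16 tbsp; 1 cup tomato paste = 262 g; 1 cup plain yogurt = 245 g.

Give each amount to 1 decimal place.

Scaling factor: 22/6 = 11/3.
diced celery: 300 g × 11/3 ÷ 120 g/cup × 16 tbsp/cup ≈ 146.7 tbsp
tomato paste: 5 oz × 11/3 × 28.35 g/oz ÷ 262 g/cup ≈ 2.0 cup
olive oil: 1.25 cup × 11/3 × 216 g/cup ÷ 28.35 g/oz ≈ 34.9 oz
vegetable oil: (3 cup + 2 tbsp = 3.125 cup) × 11/3 × 218 g/cup ≈ 2497.9 g
plain yogurt: 2.5 pint × 11/3 × 2 cup/pint × 245 g/cup ≈ 4491.7 g
red lentils: 10 tbsp × 11/3 ÷ 16 tbsp/cup × 192 g/cup = 440.0 g

diced celery: 146.7 tbsp; tomato paste: 2.0 cup; olive oil: 34.9 oz; vegetable oil: 2497.9 g; plain yogurt: 4491.7 g; red lentils: 440.0 g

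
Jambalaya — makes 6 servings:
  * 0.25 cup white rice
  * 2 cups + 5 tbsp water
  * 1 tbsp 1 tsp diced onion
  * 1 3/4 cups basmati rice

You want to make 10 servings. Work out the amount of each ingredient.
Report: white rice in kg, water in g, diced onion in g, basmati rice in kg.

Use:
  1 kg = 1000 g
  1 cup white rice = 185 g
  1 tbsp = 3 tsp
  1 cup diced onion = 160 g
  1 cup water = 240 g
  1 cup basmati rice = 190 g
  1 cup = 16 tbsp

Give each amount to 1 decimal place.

Scaling factor: 10/6 = 5/3.
white rice: 0.25 cup × 5/3 × 185 g/cup ÷ 1000 g/kg ≈ 0.1 kg
water: (2 cup + 5 tbsp = 2.3125 cup) × 5/3 × 240 g/cup = 925.0 g
diced onion: (1 tbsp + 1 tsp = 4/3 tbsp) × 5/3 ÷ 16 tbsp/cup × 160 g/cup ≈ 22.2 g
basmati rice: 1.75 cup × 5/3 × 190 g/cup ÷ 1000 g/kg ≈ 0.6 kg

white rice: 0.1 kg; water: 925.0 g; diced onion: 22.2 g; basmati rice: 0.6 kg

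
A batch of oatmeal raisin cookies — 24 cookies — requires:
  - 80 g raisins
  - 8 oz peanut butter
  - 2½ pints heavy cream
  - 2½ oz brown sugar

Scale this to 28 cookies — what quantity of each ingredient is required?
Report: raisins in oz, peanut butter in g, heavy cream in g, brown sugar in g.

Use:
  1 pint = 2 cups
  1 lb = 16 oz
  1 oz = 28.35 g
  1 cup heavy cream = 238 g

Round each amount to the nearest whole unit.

raisins: 3 oz; peanut butter: 265 g; heavy cream: 1388 g; brown sugar: 83 g

Scaling factor: 28/24 = 7/6.
raisins: 80 g × 7/6 ÷ 28.35 g/oz ≈ 3 oz
peanut butter: 8 oz × 7/6 × 28.35 g/oz ≈ 265 g
heavy cream: 2.5 pint × 7/6 × 2 cup/pint × 238 g/cup ≈ 1388 g
brown sugar: 2.5 oz × 7/6 × 28.35 g/oz ≈ 83 g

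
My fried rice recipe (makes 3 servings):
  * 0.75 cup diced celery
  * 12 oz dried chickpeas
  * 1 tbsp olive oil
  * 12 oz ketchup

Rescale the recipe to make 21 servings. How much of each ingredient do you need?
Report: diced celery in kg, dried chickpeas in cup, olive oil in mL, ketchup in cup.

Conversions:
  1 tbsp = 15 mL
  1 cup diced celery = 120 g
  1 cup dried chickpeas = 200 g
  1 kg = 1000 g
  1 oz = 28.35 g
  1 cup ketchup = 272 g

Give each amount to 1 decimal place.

diced celery: 0.6 kg; dried chickpeas: 11.9 cup; olive oil: 105.0 mL; ketchup: 8.8 cup

Scaling factor: 21/3 = 7.
diced celery: 0.75 cup × 7 × 120 g/cup ÷ 1000 g/kg ≈ 0.6 kg
dried chickpeas: 12 oz × 7 × 28.35 g/oz ÷ 200 g/cup ≈ 11.9 cup
olive oil: 1 tbsp × 7 × 15 mL/tbsp = 105.0 mL
ketchup: 12 oz × 7 × 28.35 g/oz ÷ 272 g/cup ≈ 8.8 cup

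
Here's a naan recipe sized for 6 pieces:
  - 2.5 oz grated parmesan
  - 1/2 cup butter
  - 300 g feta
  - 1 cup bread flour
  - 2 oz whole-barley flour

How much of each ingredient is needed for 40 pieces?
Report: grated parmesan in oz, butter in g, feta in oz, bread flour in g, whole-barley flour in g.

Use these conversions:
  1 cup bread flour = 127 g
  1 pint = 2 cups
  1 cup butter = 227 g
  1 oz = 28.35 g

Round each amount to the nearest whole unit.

Scaling factor: 40/6 = 20/3.
grated parmesan: 2.5 oz × 20/3 ≈ 17 oz
butter: 0.5 cup × 20/3 × 227 g/cup ≈ 757 g
feta: 300 g × 20/3 ÷ 28.35 g/oz ≈ 71 oz
bread flour: 1 cup × 20/3 × 127 g/cup ≈ 847 g
whole-barley flour: 2 oz × 20/3 × 28.35 g/oz = 378 g

grated parmesan: 17 oz; butter: 757 g; feta: 71 oz; bread flour: 847 g; whole-barley flour: 378 g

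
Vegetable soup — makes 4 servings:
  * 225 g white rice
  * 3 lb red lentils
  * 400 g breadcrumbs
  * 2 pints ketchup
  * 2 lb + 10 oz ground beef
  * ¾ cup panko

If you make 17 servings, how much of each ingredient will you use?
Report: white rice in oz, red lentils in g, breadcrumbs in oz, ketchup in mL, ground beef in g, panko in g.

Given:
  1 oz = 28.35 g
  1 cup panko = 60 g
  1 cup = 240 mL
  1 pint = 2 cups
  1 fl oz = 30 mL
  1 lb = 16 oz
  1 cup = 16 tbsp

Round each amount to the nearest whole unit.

Scaling factor: 17/4 = 4.25.
white rice: 225 g × 17/4 ÷ 28.35 g/oz ≈ 34 oz
red lentils: 3 lb × 17/4 × 16 oz/lb × 28.35 g/oz ≈ 5783 g
breadcrumbs: 400 g × 17/4 ÷ 28.35 g/oz ≈ 60 oz
ketchup: 2 pint × 17/4 × 2 cup/pint × 240 mL/cup = 4080 mL
ground beef: (2 lb + 10 oz = 2.625 lb) × 17/4 × 16 oz/lb × 28.35 g/oz ≈ 5060 g
panko: 0.75 cup × 17/4 × 60 g/cup ≈ 191 g

white rice: 34 oz; red lentils: 5783 g; breadcrumbs: 60 oz; ketchup: 4080 mL; ground beef: 5060 g; panko: 191 g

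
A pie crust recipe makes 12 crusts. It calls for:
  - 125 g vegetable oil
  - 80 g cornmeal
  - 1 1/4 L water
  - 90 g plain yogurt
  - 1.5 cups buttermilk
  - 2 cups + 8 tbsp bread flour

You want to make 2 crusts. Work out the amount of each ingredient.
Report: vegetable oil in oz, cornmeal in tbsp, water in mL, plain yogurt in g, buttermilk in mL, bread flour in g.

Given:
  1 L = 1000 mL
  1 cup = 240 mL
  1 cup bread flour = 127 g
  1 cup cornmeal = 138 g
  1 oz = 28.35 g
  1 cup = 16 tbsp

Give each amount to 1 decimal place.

Scaling factor: 2/12 = 1/6.
vegetable oil: 125 g × 1/6 ÷ 28.35 g/oz ≈ 0.7 oz
cornmeal: 80 g × 1/6 ÷ 138 g/cup × 16 tbsp/cup ≈ 1.5 tbsp
water: 1.25 L × 1/6 × 1000 mL/L ≈ 208.3 mL
plain yogurt: 90 g × 1/6 = 15.0 g
buttermilk: 1.5 cup × 1/6 × 240 mL/cup = 60.0 mL
bread flour: (2 cup + 8 tbsp = 2.5 cup) × 1/6 × 127 g/cup ≈ 52.9 g

vegetable oil: 0.7 oz; cornmeal: 1.5 tbsp; water: 208.3 mL; plain yogurt: 15.0 g; buttermilk: 60.0 mL; bread flour: 52.9 g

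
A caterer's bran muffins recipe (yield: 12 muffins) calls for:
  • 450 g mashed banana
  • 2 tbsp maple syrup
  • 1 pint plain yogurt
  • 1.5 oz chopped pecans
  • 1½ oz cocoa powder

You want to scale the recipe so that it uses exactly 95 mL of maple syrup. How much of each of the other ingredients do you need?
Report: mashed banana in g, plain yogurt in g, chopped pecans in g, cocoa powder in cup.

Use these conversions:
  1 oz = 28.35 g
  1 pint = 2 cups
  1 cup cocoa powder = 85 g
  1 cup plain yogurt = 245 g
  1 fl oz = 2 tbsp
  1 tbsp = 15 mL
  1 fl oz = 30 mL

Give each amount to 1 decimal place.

The original recipe has 30 mL of maple syrup, so the scaling factor is 95 ÷ 30 = 19/6.
mashed banana: 450 g × 19/6 = 1425.0 g
plain yogurt: 1 pint × 19/6 × 2 cup/pint × 245 g/cup ≈ 1551.7 g
chopped pecans: 1.5 oz × 19/6 × 28.35 g/oz ≈ 134.7 g
cocoa powder: 1.5 oz × 19/6 × 28.35 g/oz ÷ 85 g/cup ≈ 1.6 cup

mashed banana: 1425.0 g; plain yogurt: 1551.7 g; chopped pecans: 134.7 g; cocoa powder: 1.6 cup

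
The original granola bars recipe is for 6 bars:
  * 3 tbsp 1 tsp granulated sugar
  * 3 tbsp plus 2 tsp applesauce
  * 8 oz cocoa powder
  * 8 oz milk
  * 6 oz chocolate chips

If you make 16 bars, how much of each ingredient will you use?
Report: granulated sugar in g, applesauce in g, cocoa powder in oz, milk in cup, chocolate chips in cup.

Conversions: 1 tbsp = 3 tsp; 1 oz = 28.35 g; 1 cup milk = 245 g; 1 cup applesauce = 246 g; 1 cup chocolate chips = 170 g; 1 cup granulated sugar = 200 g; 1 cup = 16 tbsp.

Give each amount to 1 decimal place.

Scaling factor: 16/6 = 8/3.
granulated sugar: (3 tbsp + 1 tsp = 10/3 tbsp) × 8/3 ÷ 16 tbsp/cup × 200 g/cup ≈ 111.1 g
applesauce: (3 tbsp + 2 tsp = 11/3 tbsp) × 8/3 ÷ 16 tbsp/cup × 246 g/cup ≈ 150.3 g
cocoa powder: 8 oz × 8/3 ≈ 21.3 oz
milk: 8 oz × 8/3 × 28.35 g/oz ÷ 245 g/cup ≈ 2.5 cup
chocolate chips: 6 oz × 8/3 × 28.35 g/oz ÷ 170 g/cup ≈ 2.7 cup

granulated sugar: 111.1 g; applesauce: 150.3 g; cocoa powder: 21.3 oz; milk: 2.5 cup; chocolate chips: 2.7 cup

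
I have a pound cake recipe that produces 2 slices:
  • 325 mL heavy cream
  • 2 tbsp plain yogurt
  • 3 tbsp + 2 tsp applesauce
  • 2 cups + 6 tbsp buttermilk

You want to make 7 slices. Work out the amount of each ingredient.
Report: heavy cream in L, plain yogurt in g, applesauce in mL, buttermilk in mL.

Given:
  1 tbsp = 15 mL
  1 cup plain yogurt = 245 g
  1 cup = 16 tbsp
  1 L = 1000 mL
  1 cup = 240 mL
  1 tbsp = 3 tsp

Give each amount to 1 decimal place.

Scaling factor: 7/2 = 3.5.
heavy cream: 325 mL × 7/2 ÷ 1000 mL/L ≈ 1.1 L
plain yogurt: 2 tbsp × 7/2 ÷ 16 tbsp/cup × 245 g/cup ≈ 107.2 g
applesauce: (3 tbsp + 2 tsp = 11/3 tbsp) × 7/2 × 15 mL/tbsp = 192.5 mL
buttermilk: (2 cup + 6 tbsp = 2.375 cup) × 7/2 × 240 mL/cup = 1995.0 mL

heavy cream: 1.1 L; plain yogurt: 107.2 g; applesauce: 192.5 mL; buttermilk: 1995.0 mL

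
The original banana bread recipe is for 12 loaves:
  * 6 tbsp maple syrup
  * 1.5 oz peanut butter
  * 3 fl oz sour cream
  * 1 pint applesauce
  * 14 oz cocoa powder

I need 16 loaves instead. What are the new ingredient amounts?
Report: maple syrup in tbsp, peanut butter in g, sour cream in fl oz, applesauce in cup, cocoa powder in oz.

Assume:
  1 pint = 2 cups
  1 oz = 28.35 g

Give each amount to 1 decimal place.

maple syrup: 8.0 tbsp; peanut butter: 56.7 g; sour cream: 4.0 fl oz; applesauce: 2.7 cup; cocoa powder: 18.7 oz

Scaling factor: 16/12 = 4/3.
maple syrup: 6 tbsp × 4/3 = 8.0 tbsp
peanut butter: 1.5 oz × 4/3 × 28.35 g/oz = 56.7 g
sour cream: 3 fl oz × 4/3 = 4.0 fl oz
applesauce: 1 pint × 4/3 × 2 cup/pint ≈ 2.7 cup
cocoa powder: 14 oz × 4/3 ≈ 18.7 oz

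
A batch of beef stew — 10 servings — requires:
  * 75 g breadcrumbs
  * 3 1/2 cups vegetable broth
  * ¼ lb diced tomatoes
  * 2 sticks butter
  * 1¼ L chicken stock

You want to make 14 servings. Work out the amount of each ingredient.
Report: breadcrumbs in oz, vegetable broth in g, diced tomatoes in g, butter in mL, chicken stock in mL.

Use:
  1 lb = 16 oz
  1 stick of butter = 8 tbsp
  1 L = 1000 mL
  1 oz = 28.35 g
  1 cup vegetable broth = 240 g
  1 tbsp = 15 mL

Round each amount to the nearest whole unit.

breadcrumbs: 4 oz; vegetable broth: 1176 g; diced tomatoes: 159 g; butter: 336 mL; chicken stock: 1750 mL

Scaling factor: 14/10 = 7/5 = 1.4.
breadcrumbs: 75 g × 7/5 ÷ 28.35 g/oz ≈ 4 oz
vegetable broth: 3.5 cup × 7/5 × 240 g/cup = 1176 g
diced tomatoes: 0.25 lb × 7/5 × 16 oz/lb × 28.35 g/oz ≈ 159 g
butter: 2 stick × 7/5 × 8 tbsp/stick × 15 mL/tbsp = 336 mL
chicken stock: 1.25 L × 7/5 × 1000 mL/L = 1750 mL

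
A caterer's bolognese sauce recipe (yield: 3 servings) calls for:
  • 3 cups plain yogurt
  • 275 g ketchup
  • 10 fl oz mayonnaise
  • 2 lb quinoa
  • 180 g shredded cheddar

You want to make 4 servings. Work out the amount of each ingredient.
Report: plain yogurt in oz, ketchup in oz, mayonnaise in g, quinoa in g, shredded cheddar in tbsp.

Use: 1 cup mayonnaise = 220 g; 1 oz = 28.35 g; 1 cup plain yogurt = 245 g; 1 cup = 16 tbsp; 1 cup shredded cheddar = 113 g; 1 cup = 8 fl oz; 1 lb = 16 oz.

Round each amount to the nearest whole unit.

plain yogurt: 35 oz; ketchup: 13 oz; mayonnaise: 367 g; quinoa: 1210 g; shredded cheddar: 34 tbsp

Scaling factor: 4/3.
plain yogurt: 3 cup × 4/3 × 245 g/cup ÷ 28.35 g/oz ≈ 35 oz
ketchup: 275 g × 4/3 ÷ 28.35 g/oz ≈ 13 oz
mayonnaise: 10 fl oz × 4/3 ÷ 8 fl oz/cup × 220 g/cup ≈ 367 g
quinoa: 2 lb × 4/3 × 16 oz/lb × 28.35 g/oz ≈ 1210 g
shredded cheddar: 180 g × 4/3 ÷ 113 g/cup × 16 tbsp/cup ≈ 34 tbsp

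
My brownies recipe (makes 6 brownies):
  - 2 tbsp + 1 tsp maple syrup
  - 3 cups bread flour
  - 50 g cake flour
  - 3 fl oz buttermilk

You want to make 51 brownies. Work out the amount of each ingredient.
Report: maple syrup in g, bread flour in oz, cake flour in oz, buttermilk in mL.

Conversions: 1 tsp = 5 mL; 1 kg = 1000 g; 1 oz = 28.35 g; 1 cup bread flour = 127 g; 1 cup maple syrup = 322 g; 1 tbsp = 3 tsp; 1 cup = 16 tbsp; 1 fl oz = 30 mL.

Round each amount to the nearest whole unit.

Scaling factor: 51/6 = 17/2 = 8.5.
maple syrup: (2 tbsp + 1 tsp = 7/3 tbsp) × 17/2 ÷ 16 tbsp/cup × 322 g/cup ≈ 399 g
bread flour: 3 cup × 17/2 × 127 g/cup ÷ 28.35 g/oz ≈ 114 oz
cake flour: 50 g × 17/2 ÷ 28.35 g/oz ≈ 15 oz
buttermilk: 3 fl oz × 17/2 × 30 mL/fl oz = 765 mL

maple syrup: 399 g; bread flour: 114 oz; cake flour: 15 oz; buttermilk: 765 mL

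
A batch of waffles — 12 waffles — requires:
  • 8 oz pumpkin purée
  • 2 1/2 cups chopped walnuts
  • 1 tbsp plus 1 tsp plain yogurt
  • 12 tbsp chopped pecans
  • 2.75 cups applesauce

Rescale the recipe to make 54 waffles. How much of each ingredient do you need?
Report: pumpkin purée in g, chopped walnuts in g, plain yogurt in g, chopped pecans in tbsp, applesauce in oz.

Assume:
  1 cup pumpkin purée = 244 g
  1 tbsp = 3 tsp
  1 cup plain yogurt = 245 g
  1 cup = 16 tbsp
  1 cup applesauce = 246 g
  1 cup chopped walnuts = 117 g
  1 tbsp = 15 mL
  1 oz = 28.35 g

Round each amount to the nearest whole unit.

Scaling factor: 54/12 = 9/2 = 4.5.
pumpkin purée: 8 oz × 9/2 × 28.35 g/oz ≈ 1021 g
chopped walnuts: 2.5 cup × 9/2 × 117 g/cup ≈ 1316 g
plain yogurt: (1 tbsp + 1 tsp = 4/3 tbsp) × 9/2 ÷ 16 tbsp/cup × 245 g/cup ≈ 92 g
chopped pecans: 12 tbsp × 9/2 = 54 tbsp
applesauce: 2.75 cup × 9/2 × 246 g/cup ÷ 28.35 g/oz ≈ 107 oz

pumpkin purée: 1021 g; chopped walnuts: 1316 g; plain yogurt: 92 g; chopped pecans: 54 tbsp; applesauce: 107 oz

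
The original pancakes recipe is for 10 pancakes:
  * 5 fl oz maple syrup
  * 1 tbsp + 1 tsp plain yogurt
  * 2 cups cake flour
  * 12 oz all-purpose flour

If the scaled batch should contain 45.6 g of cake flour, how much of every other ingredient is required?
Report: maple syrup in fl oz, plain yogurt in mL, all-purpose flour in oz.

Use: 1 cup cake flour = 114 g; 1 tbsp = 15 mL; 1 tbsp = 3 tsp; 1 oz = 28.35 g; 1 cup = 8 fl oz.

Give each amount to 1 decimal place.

The original recipe has 228 g of cake flour, so the scaling factor is 45.6 ÷ 228 = 1/5 = 0.2.
maple syrup: 5 fl oz × 1/5 = 1.0 fl oz
plain yogurt: (1 tbsp + 1 tsp = 4/3 tbsp) × 1/5 × 15 mL/tbsp = 4.0 mL
all-purpose flour: 12 oz × 1/5 = 2.4 oz

maple syrup: 1.0 fl oz; plain yogurt: 4.0 mL; all-purpose flour: 2.4 oz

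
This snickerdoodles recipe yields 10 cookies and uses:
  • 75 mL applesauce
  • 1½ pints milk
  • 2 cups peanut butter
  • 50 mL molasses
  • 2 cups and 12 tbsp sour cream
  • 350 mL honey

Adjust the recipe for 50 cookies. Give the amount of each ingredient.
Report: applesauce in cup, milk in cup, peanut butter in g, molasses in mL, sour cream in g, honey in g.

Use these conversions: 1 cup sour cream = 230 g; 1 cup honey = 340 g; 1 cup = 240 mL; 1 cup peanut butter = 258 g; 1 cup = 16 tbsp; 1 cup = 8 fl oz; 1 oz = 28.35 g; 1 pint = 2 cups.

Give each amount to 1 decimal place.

Scaling factor: 50/10 = 5.
applesauce: 75 mL × 5 ÷ 240 mL/cup ≈ 1.6 cup
milk: 1.5 pint × 5 × 2 cup/pint = 15.0 cup
peanut butter: 2 cup × 5 × 258 g/cup = 2580.0 g
molasses: 50 mL × 5 = 250.0 mL
sour cream: (2 cup + 12 tbsp = 2.75 cup) × 5 × 230 g/cup = 3162.5 g
honey: 350 mL × 5 ÷ 240 mL/cup × 340 g/cup ≈ 2479.2 g

applesauce: 1.6 cup; milk: 15.0 cup; peanut butter: 2580.0 g; molasses: 250.0 mL; sour cream: 3162.5 g; honey: 2479.2 g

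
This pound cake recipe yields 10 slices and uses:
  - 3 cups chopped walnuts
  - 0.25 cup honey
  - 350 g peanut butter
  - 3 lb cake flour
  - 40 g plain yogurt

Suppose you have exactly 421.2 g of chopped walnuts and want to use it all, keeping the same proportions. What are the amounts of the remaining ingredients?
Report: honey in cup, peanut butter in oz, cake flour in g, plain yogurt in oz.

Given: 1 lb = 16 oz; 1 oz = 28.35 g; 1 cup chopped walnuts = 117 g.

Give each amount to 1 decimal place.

honey: 0.3 cup; peanut butter: 14.8 oz; cake flour: 1633.0 g; plain yogurt: 1.7 oz

The original recipe has 351 g of chopped walnuts, so the scaling factor is 421.2 ÷ 351 = 6/5 = 1.2.
honey: 0.25 cup × 6/5 = 0.3 cup
peanut butter: 350 g × 6/5 ÷ 28.35 g/oz ≈ 14.8 oz
cake flour: 3 lb × 6/5 × 16 oz/lb × 28.35 g/oz ≈ 1633.0 g
plain yogurt: 40 g × 6/5 ÷ 28.35 g/oz ≈ 1.7 oz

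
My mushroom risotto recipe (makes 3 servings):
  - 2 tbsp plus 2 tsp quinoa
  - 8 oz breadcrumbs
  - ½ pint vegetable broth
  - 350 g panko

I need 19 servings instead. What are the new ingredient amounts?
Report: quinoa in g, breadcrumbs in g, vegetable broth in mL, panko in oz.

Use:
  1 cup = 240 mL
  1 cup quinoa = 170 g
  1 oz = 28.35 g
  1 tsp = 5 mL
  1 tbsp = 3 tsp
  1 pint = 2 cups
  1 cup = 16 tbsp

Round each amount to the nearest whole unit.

quinoa: 179 g; breadcrumbs: 1436 g; vegetable broth: 1520 mL; panko: 78 oz

Scaling factor: 19/3.
quinoa: (2 tbsp + 2 tsp = 8/3 tbsp) × 19/3 ÷ 16 tbsp/cup × 170 g/cup ≈ 179 g
breadcrumbs: 8 oz × 19/3 × 28.35 g/oz ≈ 1436 g
vegetable broth: 0.5 pint × 19/3 × 2 cup/pint × 240 mL/cup = 1520 mL
panko: 350 g × 19/3 ÷ 28.35 g/oz ≈ 78 oz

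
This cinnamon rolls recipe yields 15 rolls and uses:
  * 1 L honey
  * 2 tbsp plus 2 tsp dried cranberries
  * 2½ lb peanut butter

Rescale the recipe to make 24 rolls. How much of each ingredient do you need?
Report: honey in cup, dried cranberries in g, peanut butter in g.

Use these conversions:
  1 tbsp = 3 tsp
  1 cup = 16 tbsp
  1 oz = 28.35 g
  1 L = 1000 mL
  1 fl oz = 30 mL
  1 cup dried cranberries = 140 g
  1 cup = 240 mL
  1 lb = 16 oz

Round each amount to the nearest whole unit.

Scaling factor: 24/15 = 8/5 = 1.6.
honey: 1 L × 8/5 × 1000 mL/L ÷ 240 mL/cup ≈ 7 cup
dried cranberries: (2 tbsp + 2 tsp = 8/3 tbsp) × 8/5 ÷ 16 tbsp/cup × 140 g/cup ≈ 37 g
peanut butter: 2.5 lb × 8/5 × 16 oz/lb × 28.35 g/oz ≈ 1814 g

honey: 7 cup; dried cranberries: 37 g; peanut butter: 1814 g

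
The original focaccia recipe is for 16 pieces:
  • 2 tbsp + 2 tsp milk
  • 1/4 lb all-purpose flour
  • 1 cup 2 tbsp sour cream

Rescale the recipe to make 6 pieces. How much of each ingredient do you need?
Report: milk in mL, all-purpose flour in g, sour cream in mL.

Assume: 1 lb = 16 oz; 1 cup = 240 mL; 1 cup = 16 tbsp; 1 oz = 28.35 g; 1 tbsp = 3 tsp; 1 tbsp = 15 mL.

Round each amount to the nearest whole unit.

milk: 15 mL; all-purpose flour: 43 g; sour cream: 101 mL

Scaling factor: 6/16 = 3/8 = 0.375.
milk: (2 tbsp + 2 tsp = 8/3 tbsp) × 3/8 × 15 mL/tbsp = 15 mL
all-purpose flour: 0.25 lb × 3/8 × 16 oz/lb × 28.35 g/oz ≈ 43 g
sour cream: (1 cup + 2 tbsp = 1.125 cup) × 3/8 × 240 mL/cup ≈ 101 mL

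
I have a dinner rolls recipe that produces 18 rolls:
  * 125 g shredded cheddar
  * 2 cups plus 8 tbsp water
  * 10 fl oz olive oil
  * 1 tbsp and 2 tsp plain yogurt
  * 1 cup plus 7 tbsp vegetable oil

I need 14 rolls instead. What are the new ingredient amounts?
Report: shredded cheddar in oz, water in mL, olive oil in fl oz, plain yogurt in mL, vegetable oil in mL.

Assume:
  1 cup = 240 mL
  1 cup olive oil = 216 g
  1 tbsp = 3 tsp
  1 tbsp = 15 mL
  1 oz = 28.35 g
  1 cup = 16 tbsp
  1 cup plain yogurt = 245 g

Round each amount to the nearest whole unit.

Scaling factor: 14/18 = 7/9.
shredded cheddar: 125 g × 7/9 ÷ 28.35 g/oz ≈ 3 oz
water: (2 cup + 8 tbsp = 2.5 cup) × 7/9 × 240 mL/cup ≈ 467 mL
olive oil: 10 fl oz × 7/9 ≈ 8 fl oz
plain yogurt: (1 tbsp + 2 tsp = 5/3 tbsp) × 7/9 × 15 mL/tbsp ≈ 19 mL
vegetable oil: (1 cup + 7 tbsp = 1.4375 cup) × 7/9 × 240 mL/cup ≈ 268 mL

shredded cheddar: 3 oz; water: 467 mL; olive oil: 8 fl oz; plain yogurt: 19 mL; vegetable oil: 268 mL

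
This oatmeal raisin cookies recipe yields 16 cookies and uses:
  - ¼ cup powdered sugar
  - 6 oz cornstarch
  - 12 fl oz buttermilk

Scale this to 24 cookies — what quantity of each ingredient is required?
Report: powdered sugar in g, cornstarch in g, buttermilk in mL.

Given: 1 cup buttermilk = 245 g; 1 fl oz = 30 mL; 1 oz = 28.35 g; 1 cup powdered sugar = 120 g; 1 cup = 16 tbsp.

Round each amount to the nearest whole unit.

Scaling factor: 24/16 = 3/2 = 1.5.
powdered sugar: 0.25 cup × 3/2 × 120 g/cup = 45 g
cornstarch: 6 oz × 3/2 × 28.35 g/oz ≈ 255 g
buttermilk: 12 fl oz × 3/2 × 30 mL/fl oz = 540 mL

powdered sugar: 45 g; cornstarch: 255 g; buttermilk: 540 mL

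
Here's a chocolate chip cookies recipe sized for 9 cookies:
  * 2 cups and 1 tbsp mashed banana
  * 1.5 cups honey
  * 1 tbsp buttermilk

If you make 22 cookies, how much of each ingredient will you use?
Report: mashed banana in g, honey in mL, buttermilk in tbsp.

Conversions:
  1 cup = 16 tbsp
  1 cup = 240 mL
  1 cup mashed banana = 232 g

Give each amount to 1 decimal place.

mashed banana: 1169.7 g; honey: 880.0 mL; buttermilk: 2.4 tbsp

Scaling factor: 22/9.
mashed banana: (2 cup + 1 tbsp = 2.0625 cup) × 22/9 × 232 g/cup ≈ 1169.7 g
honey: 1.5 cup × 22/9 × 240 mL/cup = 880.0 mL
buttermilk: 1 tbsp × 22/9 ≈ 2.4 tbsp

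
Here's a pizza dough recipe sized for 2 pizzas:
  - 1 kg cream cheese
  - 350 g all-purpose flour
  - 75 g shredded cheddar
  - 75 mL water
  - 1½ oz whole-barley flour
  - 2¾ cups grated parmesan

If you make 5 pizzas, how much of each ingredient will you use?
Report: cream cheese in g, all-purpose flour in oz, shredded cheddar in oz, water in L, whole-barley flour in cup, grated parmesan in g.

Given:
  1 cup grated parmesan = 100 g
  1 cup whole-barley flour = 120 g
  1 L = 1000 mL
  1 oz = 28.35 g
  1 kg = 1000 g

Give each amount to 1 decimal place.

Scaling factor: 5/2 = 2.5.
cream cheese: 1 kg × 5/2 × 1000 g/kg = 2500.0 g
all-purpose flour: 350 g × 5/2 ÷ 28.35 g/oz ≈ 30.9 oz
shredded cheddar: 75 g × 5/2 ÷ 28.35 g/oz ≈ 6.6 oz
water: 75 mL × 5/2 ÷ 1000 mL/L ≈ 0.2 L
whole-barley flour: 1.5 oz × 5/2 × 28.35 g/oz ÷ 120 g/cup ≈ 0.9 cup
grated parmesan: 2.75 cup × 5/2 × 100 g/cup = 687.5 g

cream cheese: 2500.0 g; all-purpose flour: 30.9 oz; shredded cheddar: 6.6 oz; water: 0.2 L; whole-barley flour: 0.9 cup; grated parmesan: 687.5 g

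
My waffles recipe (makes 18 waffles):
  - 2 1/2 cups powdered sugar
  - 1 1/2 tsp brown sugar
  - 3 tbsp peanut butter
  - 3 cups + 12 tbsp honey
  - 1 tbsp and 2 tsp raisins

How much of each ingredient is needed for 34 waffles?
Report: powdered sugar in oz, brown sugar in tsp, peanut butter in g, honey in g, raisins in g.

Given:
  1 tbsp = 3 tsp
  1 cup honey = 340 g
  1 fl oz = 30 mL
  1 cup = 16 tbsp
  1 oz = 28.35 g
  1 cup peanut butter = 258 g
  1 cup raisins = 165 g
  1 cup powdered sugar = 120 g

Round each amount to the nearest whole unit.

powdered sugar: 20 oz; brown sugar: 3 tsp; peanut butter: 91 g; honey: 2408 g; raisins: 32 g

Scaling factor: 34/18 = 17/9.
powdered sugar: 2.5 cup × 17/9 × 120 g/cup ÷ 28.35 g/oz ≈ 20 oz
brown sugar: 1.5 tsp × 17/9 ≈ 3 tsp
peanut butter: 3 tbsp × 17/9 ÷ 16 tbsp/cup × 258 g/cup ≈ 91 g
honey: (3 cup + 12 tbsp = 3.75 cup) × 17/9 × 340 g/cup ≈ 2408 g
raisins: (1 tbsp + 2 tsp = 5/3 tbsp) × 17/9 ÷ 16 tbsp/cup × 165 g/cup ≈ 32 g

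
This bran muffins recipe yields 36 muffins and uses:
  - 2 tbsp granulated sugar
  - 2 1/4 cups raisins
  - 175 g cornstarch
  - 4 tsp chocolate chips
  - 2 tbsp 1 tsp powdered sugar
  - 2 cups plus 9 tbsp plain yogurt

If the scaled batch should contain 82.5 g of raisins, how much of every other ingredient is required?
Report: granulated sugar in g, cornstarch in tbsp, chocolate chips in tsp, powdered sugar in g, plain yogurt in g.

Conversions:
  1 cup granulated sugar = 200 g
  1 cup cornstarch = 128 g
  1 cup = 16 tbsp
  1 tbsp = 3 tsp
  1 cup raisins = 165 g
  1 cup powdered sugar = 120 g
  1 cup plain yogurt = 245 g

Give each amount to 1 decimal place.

granulated sugar: 5.6 g; cornstarch: 4.9 tbsp; chocolate chips: 0.9 tsp; powdered sugar: 3.9 g; plain yogurt: 139.5 g

The original recipe has 371.25 g of raisins, so the scaling factor is 82.5 ÷ 371.25 = 2/9.
granulated sugar: 2 tbsp × 2/9 ÷ 16 tbsp/cup × 200 g/cup ≈ 5.6 g
cornstarch: 175 g × 2/9 ÷ 128 g/cup × 16 tbsp/cup ≈ 4.9 tbsp
chocolate chips: 4 tsp × 2/9 ≈ 0.9 tsp
powdered sugar: (2 tbsp + 1 tsp = 7/3 tbsp) × 2/9 ÷ 16 tbsp/cup × 120 g/cup ≈ 3.9 g
plain yogurt: (2 cup + 9 tbsp = 2.5625 cup) × 2/9 × 245 g/cup ≈ 139.5 g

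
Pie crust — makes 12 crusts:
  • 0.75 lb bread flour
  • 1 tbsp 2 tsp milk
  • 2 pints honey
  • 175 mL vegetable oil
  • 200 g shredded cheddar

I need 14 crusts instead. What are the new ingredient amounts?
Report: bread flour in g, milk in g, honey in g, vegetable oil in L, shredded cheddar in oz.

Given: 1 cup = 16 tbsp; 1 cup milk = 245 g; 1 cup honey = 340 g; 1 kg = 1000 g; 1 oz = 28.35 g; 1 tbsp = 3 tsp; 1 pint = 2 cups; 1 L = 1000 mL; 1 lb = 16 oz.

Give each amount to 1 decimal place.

bread flour: 396.9 g; milk: 29.8 g; honey: 1586.7 g; vegetable oil: 0.2 L; shredded cheddar: 8.2 oz

Scaling factor: 14/12 = 7/6.
bread flour: 0.75 lb × 7/6 × 16 oz/lb × 28.35 g/oz = 396.9 g
milk: (1 tbsp + 2 tsp = 5/3 tbsp) × 7/6 ÷ 16 tbsp/cup × 245 g/cup ≈ 29.8 g
honey: 2 pint × 7/6 × 2 cup/pint × 340 g/cup ≈ 1586.7 g
vegetable oil: 175 mL × 7/6 ÷ 1000 mL/L ≈ 0.2 L
shredded cheddar: 200 g × 7/6 ÷ 28.35 g/oz ≈ 8.2 oz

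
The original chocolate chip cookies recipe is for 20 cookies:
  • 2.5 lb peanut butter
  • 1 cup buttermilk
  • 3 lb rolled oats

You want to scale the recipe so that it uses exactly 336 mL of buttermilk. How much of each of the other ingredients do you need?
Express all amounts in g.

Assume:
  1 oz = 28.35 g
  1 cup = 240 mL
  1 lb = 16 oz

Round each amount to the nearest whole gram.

peanut butter: 1588 g; rolled oats: 1905 g

The original recipe has 240 mL of buttermilk, so the scaling factor is 336 ÷ 240 = 7/5 = 1.4.
peanut butter: 2.5 lb × 7/5 × 16 oz/lb × 28.35 g/oz ≈ 1588 g
rolled oats: 3 lb × 7/5 × 16 oz/lb × 28.35 g/oz ≈ 1905 g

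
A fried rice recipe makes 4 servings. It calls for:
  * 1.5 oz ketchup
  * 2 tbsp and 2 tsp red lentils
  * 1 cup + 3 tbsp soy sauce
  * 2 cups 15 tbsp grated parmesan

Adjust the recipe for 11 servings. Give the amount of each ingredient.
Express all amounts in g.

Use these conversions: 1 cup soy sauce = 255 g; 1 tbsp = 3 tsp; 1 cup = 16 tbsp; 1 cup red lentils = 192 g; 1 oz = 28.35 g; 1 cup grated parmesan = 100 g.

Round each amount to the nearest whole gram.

Scaling factor: 11/4 = 2.75.
ketchup: 1.5 oz × 11/4 × 28.35 g/oz ≈ 117 g
red lentils: (2 tbsp + 2 tsp = 8/3 tbsp) × 11/4 ÷ 16 tbsp/cup × 192 g/cup = 88 g
soy sauce: (1 cup + 3 tbsp = 1.1875 cup) × 11/4 × 255 g/cup ≈ 833 g
grated parmesan: (2 cup + 15 tbsp = 2.9375 cup) × 11/4 × 100 g/cup ≈ 808 g

ketchup: 117 g; red lentils: 88 g; soy sauce: 833 g; grated parmesan: 808 g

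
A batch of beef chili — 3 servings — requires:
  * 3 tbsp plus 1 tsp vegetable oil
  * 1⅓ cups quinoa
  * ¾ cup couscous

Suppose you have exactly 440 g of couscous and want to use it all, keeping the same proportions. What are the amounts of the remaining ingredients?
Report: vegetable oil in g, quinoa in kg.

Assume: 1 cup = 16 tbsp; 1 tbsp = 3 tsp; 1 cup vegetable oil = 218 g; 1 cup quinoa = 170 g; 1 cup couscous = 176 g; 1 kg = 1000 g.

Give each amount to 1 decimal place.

The original recipe has 132 g of couscous, so the scaling factor is 440 ÷ 132 = 10/3.
vegetable oil: (3 tbsp + 1 tsp = 10/3 tbsp) × 10/3 ÷ 16 tbsp/cup × 218 g/cup ≈ 151.4 g
quinoa: 4/3 cup × 10/3 × 170 g/cup ÷ 1000 g/kg ≈ 0.8 kg

vegetable oil: 151.4 g; quinoa: 0.8 kg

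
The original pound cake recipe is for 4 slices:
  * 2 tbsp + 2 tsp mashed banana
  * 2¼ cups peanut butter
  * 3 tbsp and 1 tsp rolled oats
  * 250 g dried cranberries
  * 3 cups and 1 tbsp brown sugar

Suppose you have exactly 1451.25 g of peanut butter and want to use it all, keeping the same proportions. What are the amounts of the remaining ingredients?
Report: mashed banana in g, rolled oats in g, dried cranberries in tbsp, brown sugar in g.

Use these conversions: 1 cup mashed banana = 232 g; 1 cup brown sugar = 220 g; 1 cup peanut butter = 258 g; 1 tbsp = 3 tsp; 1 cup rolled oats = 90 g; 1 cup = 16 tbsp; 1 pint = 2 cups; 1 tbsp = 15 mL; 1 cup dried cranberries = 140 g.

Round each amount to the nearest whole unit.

mashed banana: 97 g; rolled oats: 47 g; dried cranberries: 71 tbsp; brown sugar: 1684 g

The original recipe has 580.5 g of peanut butter, so the scaling factor is 1451.25 ÷ 580.5 = 5/2 = 2.5.
mashed banana: (2 tbsp + 2 tsp = 8/3 tbsp) × 5/2 ÷ 16 tbsp/cup × 232 g/cup ≈ 97 g
rolled oats: (3 tbsp + 1 tsp = 10/3 tbsp) × 5/2 ÷ 16 tbsp/cup × 90 g/cup ≈ 47 g
dried cranberries: 250 g × 5/2 ÷ 140 g/cup × 16 tbsp/cup ≈ 71 tbsp
brown sugar: (3 cup + 1 tbsp = 3.0625 cup) × 5/2 × 220 g/cup ≈ 1684 g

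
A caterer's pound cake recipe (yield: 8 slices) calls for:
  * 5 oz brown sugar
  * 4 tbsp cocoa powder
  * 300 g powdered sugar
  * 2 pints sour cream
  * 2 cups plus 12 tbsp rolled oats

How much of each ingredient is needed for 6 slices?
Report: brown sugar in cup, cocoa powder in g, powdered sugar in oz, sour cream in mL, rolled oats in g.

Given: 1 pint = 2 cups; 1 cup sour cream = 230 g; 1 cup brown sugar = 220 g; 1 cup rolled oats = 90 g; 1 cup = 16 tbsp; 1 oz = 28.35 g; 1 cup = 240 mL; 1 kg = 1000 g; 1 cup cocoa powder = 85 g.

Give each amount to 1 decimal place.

brown sugar: 0.5 cup; cocoa powder: 15.9 g; powdered sugar: 7.9 oz; sour cream: 720.0 mL; rolled oats: 185.6 g

Scaling factor: 6/8 = 3/4 = 0.75.
brown sugar: 5 oz × 3/4 × 28.35 g/oz ÷ 220 g/cup ≈ 0.5 cup
cocoa powder: 4 tbsp × 3/4 ÷ 16 tbsp/cup × 85 g/cup ≈ 15.9 g
powdered sugar: 300 g × 3/4 ÷ 28.35 g/oz ≈ 7.9 oz
sour cream: 2 pint × 3/4 × 2 cup/pint × 240 mL/cup = 720.0 mL
rolled oats: (2 cup + 12 tbsp = 2.75 cup) × 3/4 × 90 g/cup ≈ 185.6 g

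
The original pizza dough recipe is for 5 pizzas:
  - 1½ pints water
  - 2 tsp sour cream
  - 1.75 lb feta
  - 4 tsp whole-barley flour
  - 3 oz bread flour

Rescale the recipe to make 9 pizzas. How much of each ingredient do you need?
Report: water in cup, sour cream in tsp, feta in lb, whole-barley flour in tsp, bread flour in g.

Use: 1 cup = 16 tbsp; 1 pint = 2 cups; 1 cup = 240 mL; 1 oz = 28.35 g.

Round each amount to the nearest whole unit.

water: 5 cup; sour cream: 4 tsp; feta: 3 lb; whole-barley flour: 7 tsp; bread flour: 153 g

Scaling factor: 9/5 = 1.8.
water: 1.5 pint × 9/5 × 2 cup/pint ≈ 5 cup
sour cream: 2 tsp × 9/5 ≈ 4 tsp
feta: 1.75 lb × 9/5 ≈ 3 lb
whole-barley flour: 4 tsp × 9/5 ≈ 7 tsp
bread flour: 3 oz × 9/5 × 28.35 g/oz ≈ 153 g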